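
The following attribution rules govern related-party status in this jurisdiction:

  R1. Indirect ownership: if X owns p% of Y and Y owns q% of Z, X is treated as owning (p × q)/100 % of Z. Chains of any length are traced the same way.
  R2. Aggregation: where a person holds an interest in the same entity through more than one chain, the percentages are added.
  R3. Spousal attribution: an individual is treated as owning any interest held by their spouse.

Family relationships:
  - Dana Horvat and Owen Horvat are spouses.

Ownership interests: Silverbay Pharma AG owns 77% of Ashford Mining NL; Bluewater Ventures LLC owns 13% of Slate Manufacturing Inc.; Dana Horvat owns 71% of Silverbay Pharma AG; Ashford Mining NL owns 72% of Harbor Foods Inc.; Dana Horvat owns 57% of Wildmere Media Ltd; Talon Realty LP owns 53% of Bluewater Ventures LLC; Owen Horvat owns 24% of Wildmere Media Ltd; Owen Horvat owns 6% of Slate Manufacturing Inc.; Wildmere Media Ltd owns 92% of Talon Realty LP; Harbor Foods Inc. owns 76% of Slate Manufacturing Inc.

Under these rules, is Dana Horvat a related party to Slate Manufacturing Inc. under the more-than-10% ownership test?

Yes

By spousal attribution (R3), Dana Horvat is treated as also owning Owen Horvat's interest in Wildmere Media Ltd, giving 57% + 24% = 81%.
By spousal attribution (R3), Dana Horvat is treated as owning Owen Horvat's 6% interest in Slate Manufacturing Inc.
Chain via Wildmere Media Ltd → Talon Realty LP → Bluewater Ventures LLC (R1): 81% × 92% × 53% × 13% = 5.134428% of Slate Manufacturing Inc.
Chain via Silverbay Pharma AG → Ashford Mining NL → Harbor Foods Inc. (R1): 71% × 77% × 72% × 76% = 29.915424% of Slate Manufacturing Inc.
Direct interest in Slate Manufacturing Inc: 6%.
Aggregating (R2): 5.134428% + 29.915424% + 6% = 41.049852%.
41.049852% exceeds the 10% threshold, so Dana is a related party to Slate Manufacturing Inc.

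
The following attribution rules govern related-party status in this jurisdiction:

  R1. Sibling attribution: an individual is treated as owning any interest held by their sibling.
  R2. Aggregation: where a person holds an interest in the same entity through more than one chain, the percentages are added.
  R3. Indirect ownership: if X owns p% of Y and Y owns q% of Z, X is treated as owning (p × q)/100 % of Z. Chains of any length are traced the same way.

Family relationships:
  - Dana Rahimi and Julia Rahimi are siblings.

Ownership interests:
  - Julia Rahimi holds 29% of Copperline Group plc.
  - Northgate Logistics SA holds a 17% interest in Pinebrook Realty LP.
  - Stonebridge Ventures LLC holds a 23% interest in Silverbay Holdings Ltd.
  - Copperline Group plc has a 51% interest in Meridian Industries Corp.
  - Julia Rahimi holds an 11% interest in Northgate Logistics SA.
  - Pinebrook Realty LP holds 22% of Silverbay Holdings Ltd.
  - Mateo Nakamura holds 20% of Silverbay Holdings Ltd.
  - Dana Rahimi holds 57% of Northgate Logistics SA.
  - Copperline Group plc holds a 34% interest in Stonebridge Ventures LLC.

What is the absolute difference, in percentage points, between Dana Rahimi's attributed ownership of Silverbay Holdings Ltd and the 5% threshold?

By sibling attribution (R1), Dana Rahimi is treated as also owning Julia Rahimi's interest in Northgate Logistics SA, giving 57% + 11% = 68%.
By sibling attribution (R1), Dana Rahimi is treated as owning Julia Rahimi's 29% interest in Copperline Group plc.
Chain via Northgate Logistics SA → Pinebrook Realty LP (R3): 68% × 17% × 22% = 2.5432% of Silverbay Holdings Ltd.
Chain via Copperline Group plc → Stonebridge Ventures LLC (R3): 29% × 34% × 23% = 2.2678% of Silverbay Holdings Ltd.
Aggregating (R2): 2.5432% + 2.2678% = 4.811%.
4.811% falls short of the 5% threshold by 0.189 percentage points.

0.189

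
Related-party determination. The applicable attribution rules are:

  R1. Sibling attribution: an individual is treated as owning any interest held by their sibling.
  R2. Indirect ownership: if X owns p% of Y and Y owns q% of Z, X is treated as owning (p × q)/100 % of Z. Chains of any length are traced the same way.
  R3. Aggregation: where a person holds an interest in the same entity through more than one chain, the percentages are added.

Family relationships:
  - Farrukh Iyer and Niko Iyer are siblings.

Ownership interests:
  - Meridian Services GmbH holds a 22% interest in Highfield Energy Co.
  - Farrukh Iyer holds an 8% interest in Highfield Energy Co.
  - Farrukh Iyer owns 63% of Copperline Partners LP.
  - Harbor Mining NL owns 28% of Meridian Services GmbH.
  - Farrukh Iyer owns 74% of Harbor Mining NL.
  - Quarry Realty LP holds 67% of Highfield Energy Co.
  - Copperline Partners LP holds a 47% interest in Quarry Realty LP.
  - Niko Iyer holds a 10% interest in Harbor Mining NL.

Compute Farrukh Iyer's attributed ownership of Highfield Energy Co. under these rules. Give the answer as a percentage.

By sibling attribution (R1), Farrukh Iyer is treated as also owning Niko Iyer's interest in Harbor Mining NL, giving 74% + 10% = 84%.
Chain via Copperline Partners LP → Quarry Realty LP (R2): 63% × 47% × 67% = 19.8387% of Highfield Energy Co.
Chain via Harbor Mining NL → Meridian Services GmbH (R2): 84% × 28% × 22% = 5.1744% of Highfield Energy Co.
Direct interest in Highfield Energy Co: 8%.
Aggregating (R3): 19.8387% + 5.1744% + 8% = 33.0131%.

33.0131%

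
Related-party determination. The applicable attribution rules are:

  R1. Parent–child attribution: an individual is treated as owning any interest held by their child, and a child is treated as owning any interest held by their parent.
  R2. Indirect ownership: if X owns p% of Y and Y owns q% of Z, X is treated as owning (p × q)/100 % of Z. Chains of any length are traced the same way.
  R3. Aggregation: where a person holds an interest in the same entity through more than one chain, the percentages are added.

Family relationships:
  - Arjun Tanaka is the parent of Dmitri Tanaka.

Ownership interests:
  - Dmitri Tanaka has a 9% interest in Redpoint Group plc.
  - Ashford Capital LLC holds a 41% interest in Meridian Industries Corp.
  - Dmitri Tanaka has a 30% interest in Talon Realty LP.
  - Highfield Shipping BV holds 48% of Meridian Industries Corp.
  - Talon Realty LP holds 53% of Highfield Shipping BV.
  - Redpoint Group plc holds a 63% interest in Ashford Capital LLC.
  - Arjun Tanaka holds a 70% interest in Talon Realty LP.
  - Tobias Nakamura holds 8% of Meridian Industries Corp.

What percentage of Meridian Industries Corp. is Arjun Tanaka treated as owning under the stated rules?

By parent–child attribution (R1), Arjun Tanaka is treated as also owning Dmitri Tanaka's interest in Talon Realty LP, giving 70% + 30% = 100%.
By parent–child attribution (R1), Arjun Tanaka is treated as owning Dmitri Tanaka's 9% interest in Redpoint Group plc.
Chain via Talon Realty LP → Highfield Shipping BV (R2): 100% × 53% × 48% = 25.44% of Meridian Industries Corp.
Chain via Redpoint Group plc → Ashford Capital LLC (R2): 9% × 63% × 41% = 2.3247% of Meridian Industries Corp.
Aggregating (R3): 25.44% + 2.3247% = 27.7647%.

27.7647%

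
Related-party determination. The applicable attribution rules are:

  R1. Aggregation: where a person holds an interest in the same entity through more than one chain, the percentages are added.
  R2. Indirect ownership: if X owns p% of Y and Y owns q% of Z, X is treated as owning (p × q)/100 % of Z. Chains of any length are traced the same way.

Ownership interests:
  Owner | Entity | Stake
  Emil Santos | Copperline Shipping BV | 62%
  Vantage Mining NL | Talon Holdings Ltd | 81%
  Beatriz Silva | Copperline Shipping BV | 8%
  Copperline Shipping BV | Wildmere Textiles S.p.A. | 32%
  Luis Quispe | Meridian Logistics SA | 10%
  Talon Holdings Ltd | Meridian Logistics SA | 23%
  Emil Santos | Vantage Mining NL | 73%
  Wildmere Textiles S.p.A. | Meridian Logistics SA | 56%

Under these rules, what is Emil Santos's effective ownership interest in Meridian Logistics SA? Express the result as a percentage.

24.7103%

Chain via Vantage Mining NL → Talon Holdings Ltd (R2): 73% × 81% × 23% = 13.5999% of Meridian Logistics SA.
Chain via Copperline Shipping BV → Wildmere Textiles S.p.A. (R2): 62% × 32% × 56% = 11.1104% of Meridian Logistics SA.
Aggregating (R1): 13.5999% + 11.1104% = 24.7103%.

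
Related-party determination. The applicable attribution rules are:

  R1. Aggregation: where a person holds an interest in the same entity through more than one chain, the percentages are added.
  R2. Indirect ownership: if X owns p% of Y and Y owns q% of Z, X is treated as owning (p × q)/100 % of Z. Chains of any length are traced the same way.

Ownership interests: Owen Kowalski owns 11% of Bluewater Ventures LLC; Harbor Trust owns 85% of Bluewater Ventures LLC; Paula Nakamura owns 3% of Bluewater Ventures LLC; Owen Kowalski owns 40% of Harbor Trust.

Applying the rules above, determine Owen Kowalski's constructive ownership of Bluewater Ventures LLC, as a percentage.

45%

Chain via Harbor Trust (R2): 40% × 85% = 34% of Bluewater Ventures LLC.
Direct interest in Bluewater Ventures LLC: 11%.
Aggregating (R1): 34% + 11% = 45%.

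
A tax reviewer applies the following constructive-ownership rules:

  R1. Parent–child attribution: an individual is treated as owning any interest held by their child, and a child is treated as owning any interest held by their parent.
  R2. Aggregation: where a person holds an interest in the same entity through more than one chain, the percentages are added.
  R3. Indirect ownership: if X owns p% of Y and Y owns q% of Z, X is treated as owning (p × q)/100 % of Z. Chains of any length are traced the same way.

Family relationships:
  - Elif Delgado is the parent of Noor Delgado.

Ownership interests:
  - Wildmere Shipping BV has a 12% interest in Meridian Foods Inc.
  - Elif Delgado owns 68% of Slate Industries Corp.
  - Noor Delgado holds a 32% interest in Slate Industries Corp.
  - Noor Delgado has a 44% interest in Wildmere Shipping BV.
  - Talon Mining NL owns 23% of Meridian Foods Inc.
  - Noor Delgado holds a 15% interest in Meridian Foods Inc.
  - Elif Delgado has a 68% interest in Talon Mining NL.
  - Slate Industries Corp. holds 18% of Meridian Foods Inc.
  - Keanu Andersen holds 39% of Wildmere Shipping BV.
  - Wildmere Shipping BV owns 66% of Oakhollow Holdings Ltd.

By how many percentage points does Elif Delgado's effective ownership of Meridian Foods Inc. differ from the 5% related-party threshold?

48.92

By parent–child attribution (R1), Elif Delgado is treated as also owning Noor Delgado's interest in Slate Industries Corp, giving 68% + 32% = 100%.
By parent–child attribution (R1), Elif Delgado is treated as owning Noor Delgado's 44% interest in Wildmere Shipping BV.
By parent–child attribution (R1), Elif Delgado is treated as owning Noor Delgado's 15% interest in Meridian Foods Inc.
Chain via Talon Mining NL (R3): 68% × 23% = 15.64% of Meridian Foods Inc.
Chain via Slate Industries Corp. (R3): 100% × 18% = 18% of Meridian Foods Inc.
Chain via Wildmere Shipping BV (R3): 44% × 12% = 5.28% of Meridian Foods Inc.
Direct interest in Meridian Foods Inc: 15%.
Aggregating (R2): 15.64% + 18% + 5.28% + 15% = 53.92%.
53.92% exceeds the 5% threshold by 48.92 percentage points.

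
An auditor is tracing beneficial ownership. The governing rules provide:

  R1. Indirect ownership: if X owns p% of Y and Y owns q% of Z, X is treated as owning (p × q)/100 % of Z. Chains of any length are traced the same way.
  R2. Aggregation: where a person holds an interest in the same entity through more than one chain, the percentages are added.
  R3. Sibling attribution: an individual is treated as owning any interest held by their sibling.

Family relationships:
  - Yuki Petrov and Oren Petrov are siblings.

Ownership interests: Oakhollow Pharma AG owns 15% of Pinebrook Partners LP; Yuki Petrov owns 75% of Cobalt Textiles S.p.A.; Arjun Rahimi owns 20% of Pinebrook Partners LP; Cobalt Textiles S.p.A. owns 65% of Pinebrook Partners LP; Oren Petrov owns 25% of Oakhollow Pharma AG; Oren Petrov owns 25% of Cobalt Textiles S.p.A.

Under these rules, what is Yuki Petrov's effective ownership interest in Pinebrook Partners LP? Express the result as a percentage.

68.75%

By sibling attribution (R3), Yuki Petrov is treated as also owning Oren Petrov's interest in Cobalt Textiles S.p.A, giving 75% + 25% = 100%.
By sibling attribution (R3), Yuki Petrov is treated as owning Oren Petrov's 25% interest in Oakhollow Pharma AG.
Chain via Cobalt Textiles S.p.A. (R1): 100% × 65% = 65% of Pinebrook Partners LP.
Chain via Oakhollow Pharma AG (R1): 25% × 15% = 3.75% of Pinebrook Partners LP.
Aggregating (R2): 65% + 3.75% = 68.75%.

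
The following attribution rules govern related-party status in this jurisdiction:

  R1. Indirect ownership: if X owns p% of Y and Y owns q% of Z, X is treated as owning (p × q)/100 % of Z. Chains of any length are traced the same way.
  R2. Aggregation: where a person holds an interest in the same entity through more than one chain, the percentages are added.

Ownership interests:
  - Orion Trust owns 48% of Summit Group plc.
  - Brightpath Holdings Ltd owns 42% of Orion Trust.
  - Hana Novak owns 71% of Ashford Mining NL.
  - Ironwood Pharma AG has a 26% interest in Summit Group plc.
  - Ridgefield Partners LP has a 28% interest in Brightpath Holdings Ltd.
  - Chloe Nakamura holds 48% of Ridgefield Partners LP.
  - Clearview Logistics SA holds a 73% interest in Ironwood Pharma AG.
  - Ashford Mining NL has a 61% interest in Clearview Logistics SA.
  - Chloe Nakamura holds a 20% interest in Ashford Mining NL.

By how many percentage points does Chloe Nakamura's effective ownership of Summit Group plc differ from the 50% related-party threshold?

Chain via Ridgefield Partners LP → Brightpath Holdings Ltd → Orion Trust (R1): 48% × 28% × 42% × 48% = 2.709504% of Summit Group plc.
Chain via Ashford Mining NL → Clearview Logistics SA → Ironwood Pharma AG (R1): 20% × 61% × 73% × 26% = 2.31556% of Summit Group plc.
Aggregating (R2): 2.709504% + 2.31556% = 5.025064%.
5.025064% falls short of the 50% threshold by 44.974936 percentage points.

44.974936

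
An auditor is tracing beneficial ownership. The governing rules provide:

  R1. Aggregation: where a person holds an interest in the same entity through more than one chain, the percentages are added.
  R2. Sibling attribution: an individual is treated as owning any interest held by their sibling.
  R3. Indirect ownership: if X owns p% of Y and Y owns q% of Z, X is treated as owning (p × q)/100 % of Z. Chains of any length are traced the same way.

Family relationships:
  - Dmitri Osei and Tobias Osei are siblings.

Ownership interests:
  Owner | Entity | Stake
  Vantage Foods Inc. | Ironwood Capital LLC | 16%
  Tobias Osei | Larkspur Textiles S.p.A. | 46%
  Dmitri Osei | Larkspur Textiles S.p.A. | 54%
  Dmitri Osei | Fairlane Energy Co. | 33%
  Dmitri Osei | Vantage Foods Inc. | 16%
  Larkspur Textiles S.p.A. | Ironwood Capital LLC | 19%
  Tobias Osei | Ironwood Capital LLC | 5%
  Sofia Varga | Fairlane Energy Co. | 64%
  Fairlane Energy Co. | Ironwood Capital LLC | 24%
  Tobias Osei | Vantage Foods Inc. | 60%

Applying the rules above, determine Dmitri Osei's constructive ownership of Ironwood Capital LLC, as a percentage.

By sibling attribution (R2), Dmitri Osei is treated as also owning Tobias Osei's interest in Vantage Foods Inc, giving 16% + 60% = 76%.
By sibling attribution (R2), Dmitri Osei is treated as also owning Tobias Osei's interest in Larkspur Textiles S.p.A, giving 54% + 46% = 100%.
By sibling attribution (R2), Dmitri Osei is treated as owning Tobias Osei's 5% interest in Ironwood Capital LLC.
Chain via Vantage Foods Inc. (R3): 76% × 16% = 12.16% of Ironwood Capital LLC.
Chain via Fairlane Energy Co. (R3): 33% × 24% = 7.92% of Ironwood Capital LLC.
Chain via Larkspur Textiles S.p.A. (R3): 100% × 19% = 19% of Ironwood Capital LLC.
Direct interest in Ironwood Capital LLC: 5%.
Aggregating (R1): 12.16% + 7.92% + 19% + 5% = 44.08%.

44.08%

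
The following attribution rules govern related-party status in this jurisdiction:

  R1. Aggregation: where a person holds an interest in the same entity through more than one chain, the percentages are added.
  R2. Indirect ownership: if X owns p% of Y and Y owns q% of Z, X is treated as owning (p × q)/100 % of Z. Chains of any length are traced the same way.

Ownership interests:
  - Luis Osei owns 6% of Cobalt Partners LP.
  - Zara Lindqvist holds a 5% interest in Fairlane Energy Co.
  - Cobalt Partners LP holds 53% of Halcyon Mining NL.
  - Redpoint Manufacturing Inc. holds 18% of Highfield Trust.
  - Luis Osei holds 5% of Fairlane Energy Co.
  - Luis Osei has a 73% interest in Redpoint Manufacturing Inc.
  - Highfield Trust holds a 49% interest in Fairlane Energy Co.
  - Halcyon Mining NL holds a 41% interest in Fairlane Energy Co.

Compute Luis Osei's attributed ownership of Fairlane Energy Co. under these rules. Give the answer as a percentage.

Chain via Cobalt Partners LP → Halcyon Mining NL (R2): 6% × 53% × 41% = 1.3038% of Fairlane Energy Co.
Chain via Redpoint Manufacturing Inc. → Highfield Trust (R2): 73% × 18% × 49% = 6.4386% of Fairlane Energy Co.
Direct interest in Fairlane Energy Co: 5%.
Aggregating (R1): 1.3038% + 6.4386% + 5% = 12.7424%.

12.7424%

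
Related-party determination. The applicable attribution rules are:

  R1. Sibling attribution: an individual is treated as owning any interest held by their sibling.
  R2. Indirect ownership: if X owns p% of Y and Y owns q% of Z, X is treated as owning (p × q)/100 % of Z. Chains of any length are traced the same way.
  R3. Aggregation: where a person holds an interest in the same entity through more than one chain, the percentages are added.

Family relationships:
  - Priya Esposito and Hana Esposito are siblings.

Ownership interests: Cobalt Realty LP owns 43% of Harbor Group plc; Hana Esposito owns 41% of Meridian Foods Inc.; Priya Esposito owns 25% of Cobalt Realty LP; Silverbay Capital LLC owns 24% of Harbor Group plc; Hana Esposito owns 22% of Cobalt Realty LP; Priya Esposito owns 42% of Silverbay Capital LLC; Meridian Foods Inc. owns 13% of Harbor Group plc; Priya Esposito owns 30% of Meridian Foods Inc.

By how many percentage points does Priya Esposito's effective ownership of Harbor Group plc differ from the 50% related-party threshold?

By sibling attribution (R1), Priya Esposito is treated as also owning Hana Esposito's interest in Cobalt Realty LP, giving 25% + 22% = 47%.
By sibling attribution (R1), Priya Esposito is treated as also owning Hana Esposito's interest in Meridian Foods Inc, giving 30% + 41% = 71%.
Chain via Cobalt Realty LP (R2): 47% × 43% = 20.21% of Harbor Group plc.
Chain via Silverbay Capital LLC (R2): 42% × 24% = 10.08% of Harbor Group plc.
Chain via Meridian Foods Inc. (R2): 71% × 13% = 9.23% of Harbor Group plc.
Aggregating (R3): 20.21% + 10.08% + 9.23% = 39.52%.
39.52% falls short of the 50% threshold by 10.48 percentage points.

10.48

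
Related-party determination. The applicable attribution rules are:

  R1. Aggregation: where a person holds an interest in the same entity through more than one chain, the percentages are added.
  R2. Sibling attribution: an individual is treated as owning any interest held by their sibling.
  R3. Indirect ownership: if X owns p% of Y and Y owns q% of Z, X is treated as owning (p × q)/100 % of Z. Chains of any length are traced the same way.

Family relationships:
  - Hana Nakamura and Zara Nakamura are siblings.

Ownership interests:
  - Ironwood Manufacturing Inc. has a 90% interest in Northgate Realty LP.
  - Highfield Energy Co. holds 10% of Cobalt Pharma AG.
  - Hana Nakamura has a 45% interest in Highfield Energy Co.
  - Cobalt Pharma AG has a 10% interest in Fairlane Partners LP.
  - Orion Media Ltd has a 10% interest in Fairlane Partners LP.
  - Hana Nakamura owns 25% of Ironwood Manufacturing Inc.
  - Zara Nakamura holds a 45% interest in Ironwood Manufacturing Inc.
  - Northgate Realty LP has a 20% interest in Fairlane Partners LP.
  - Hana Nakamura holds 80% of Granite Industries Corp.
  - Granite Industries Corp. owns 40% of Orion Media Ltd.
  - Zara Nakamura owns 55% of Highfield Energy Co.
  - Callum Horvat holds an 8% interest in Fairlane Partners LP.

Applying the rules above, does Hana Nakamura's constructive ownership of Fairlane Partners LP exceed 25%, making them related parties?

By sibling attribution (R2), Hana Nakamura is treated as also owning Zara Nakamura's interest in Ironwood Manufacturing Inc, giving 25% + 45% = 70%.
By sibling attribution (R2), Hana Nakamura is treated as also owning Zara Nakamura's interest in Highfield Energy Co, giving 45% + 55% = 100%.
Chain via Ironwood Manufacturing Inc. → Northgate Realty LP (R3): 70% × 90% × 20% = 12.6% of Fairlane Partners LP.
Chain via Highfield Energy Co. → Cobalt Pharma AG (R3): 100% × 10% × 10% = 1% of Fairlane Partners LP.
Chain via Granite Industries Corp. → Orion Media Ltd (R3): 80% × 40% × 10% = 3.2% of Fairlane Partners LP.
Aggregating (R1): 12.6% + 1% + 3.2% = 16.8%.
16.8% does not exceed the 25% threshold, so Hana is not a related party to Fairlane Partners LP.

No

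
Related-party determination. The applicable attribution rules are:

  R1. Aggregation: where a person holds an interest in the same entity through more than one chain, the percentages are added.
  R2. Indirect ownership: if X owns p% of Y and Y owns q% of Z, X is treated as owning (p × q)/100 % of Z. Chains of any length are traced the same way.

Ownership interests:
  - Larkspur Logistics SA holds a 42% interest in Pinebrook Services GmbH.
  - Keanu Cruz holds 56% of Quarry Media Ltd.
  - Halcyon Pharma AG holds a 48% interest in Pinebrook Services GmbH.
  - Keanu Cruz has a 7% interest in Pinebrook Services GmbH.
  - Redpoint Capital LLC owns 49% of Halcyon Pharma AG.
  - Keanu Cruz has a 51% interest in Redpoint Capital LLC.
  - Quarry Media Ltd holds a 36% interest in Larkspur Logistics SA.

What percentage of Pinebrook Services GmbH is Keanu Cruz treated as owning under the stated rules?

Chain via Quarry Media Ltd → Larkspur Logistics SA (R2): 56% × 36% × 42% = 8.4672% of Pinebrook Services GmbH.
Chain via Redpoint Capital LLC → Halcyon Pharma AG (R2): 51% × 49% × 48% = 11.9952% of Pinebrook Services GmbH.
Direct interest in Pinebrook Services GmbH: 7%.
Aggregating (R1): 8.4672% + 11.9952% + 7% = 27.4624%.

27.4624%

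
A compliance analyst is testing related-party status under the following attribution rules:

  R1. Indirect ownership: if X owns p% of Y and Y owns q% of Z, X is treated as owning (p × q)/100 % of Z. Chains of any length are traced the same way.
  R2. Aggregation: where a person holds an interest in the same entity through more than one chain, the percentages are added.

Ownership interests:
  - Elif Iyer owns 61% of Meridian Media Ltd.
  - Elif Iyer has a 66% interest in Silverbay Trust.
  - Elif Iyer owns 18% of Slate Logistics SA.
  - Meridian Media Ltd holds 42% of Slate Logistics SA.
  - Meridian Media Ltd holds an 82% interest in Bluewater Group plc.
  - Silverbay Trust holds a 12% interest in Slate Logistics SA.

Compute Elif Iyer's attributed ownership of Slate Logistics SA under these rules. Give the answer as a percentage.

51.54%

Chain via Silverbay Trust (R1): 66% × 12% = 7.92% of Slate Logistics SA.
Chain via Meridian Media Ltd (R1): 61% × 42% = 25.62% of Slate Logistics SA.
Direct interest in Slate Logistics SA: 18%.
Aggregating (R2): 7.92% + 25.62% + 18% = 51.54%.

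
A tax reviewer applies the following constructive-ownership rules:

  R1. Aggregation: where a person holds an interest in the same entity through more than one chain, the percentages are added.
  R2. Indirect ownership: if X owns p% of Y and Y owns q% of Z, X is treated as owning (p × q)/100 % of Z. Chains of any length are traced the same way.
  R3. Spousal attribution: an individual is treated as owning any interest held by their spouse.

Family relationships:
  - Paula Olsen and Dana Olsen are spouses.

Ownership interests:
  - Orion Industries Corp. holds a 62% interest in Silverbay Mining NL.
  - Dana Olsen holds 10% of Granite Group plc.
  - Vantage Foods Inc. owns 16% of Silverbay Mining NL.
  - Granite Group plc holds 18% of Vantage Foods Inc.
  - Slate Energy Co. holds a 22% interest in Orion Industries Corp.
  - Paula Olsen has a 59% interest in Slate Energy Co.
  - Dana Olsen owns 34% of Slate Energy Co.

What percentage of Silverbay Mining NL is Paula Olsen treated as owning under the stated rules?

By spousal attribution (R3), Paula Olsen is treated as also owning Dana Olsen's interest in Slate Energy Co, giving 59% + 34% = 93%.
By spousal attribution (R3), Paula Olsen is treated as owning Dana Olsen's 10% interest in Granite Group plc.
Chain via Slate Energy Co. → Orion Industries Corp. (R2): 93% × 22% × 62% = 12.6852% of Silverbay Mining NL.
Chain via Granite Group plc → Vantage Foods Inc. (R2): 10% × 18% × 16% = 0.288% of Silverbay Mining NL.
Aggregating (R1): 12.6852% + 0.288% = 12.9732%.

12.9732%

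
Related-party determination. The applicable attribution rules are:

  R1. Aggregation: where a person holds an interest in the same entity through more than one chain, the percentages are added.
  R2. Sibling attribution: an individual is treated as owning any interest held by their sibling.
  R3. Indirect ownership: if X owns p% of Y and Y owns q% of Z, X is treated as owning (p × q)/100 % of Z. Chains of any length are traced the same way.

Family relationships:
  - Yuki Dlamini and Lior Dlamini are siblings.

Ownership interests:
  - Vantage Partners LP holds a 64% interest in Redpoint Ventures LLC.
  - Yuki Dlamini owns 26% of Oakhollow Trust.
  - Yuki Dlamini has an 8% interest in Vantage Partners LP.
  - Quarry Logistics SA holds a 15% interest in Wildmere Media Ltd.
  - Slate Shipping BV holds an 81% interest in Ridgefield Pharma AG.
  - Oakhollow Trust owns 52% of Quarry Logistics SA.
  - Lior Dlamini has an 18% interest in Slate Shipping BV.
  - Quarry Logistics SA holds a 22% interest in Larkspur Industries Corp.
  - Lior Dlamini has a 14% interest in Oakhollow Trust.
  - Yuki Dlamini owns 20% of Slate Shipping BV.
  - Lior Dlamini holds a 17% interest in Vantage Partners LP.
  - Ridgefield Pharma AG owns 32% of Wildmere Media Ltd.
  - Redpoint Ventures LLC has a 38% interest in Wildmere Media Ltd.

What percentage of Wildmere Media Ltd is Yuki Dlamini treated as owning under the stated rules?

19.0496%

By sibling attribution (R2), Yuki Dlamini is treated as also owning Lior Dlamini's interest in Oakhollow Trust, giving 26% + 14% = 40%.
By sibling attribution (R2), Yuki Dlamini is treated as also owning Lior Dlamini's interest in Vantage Partners LP, giving 8% + 17% = 25%.
By sibling attribution (R2), Yuki Dlamini is treated as also owning Lior Dlamini's interest in Slate Shipping BV, giving 20% + 18% = 38%.
Chain via Oakhollow Trust → Quarry Logistics SA (R3): 40% × 52% × 15% = 3.12% of Wildmere Media Ltd.
Chain via Vantage Partners LP → Redpoint Ventures LLC (R3): 25% × 64% × 38% = 6.08% of Wildmere Media Ltd.
Chain via Slate Shipping BV → Ridgefield Pharma AG (R3): 38% × 81% × 32% = 9.8496% of Wildmere Media Ltd.
Aggregating (R1): 3.12% + 6.08% + 9.8496% = 19.0496%.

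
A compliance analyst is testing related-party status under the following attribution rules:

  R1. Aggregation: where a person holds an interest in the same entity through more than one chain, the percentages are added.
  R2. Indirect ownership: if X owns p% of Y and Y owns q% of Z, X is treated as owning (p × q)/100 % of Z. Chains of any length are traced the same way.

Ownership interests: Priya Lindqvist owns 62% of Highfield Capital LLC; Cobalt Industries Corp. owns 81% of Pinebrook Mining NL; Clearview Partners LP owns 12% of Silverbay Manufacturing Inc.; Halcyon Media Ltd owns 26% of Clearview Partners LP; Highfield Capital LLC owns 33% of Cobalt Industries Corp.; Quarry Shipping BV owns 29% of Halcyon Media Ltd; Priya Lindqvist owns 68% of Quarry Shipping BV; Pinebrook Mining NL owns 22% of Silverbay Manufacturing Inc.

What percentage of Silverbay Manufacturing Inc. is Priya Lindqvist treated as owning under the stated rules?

Chain via Quarry Shipping BV → Halcyon Media Ltd → Clearview Partners LP (R2): 68% × 29% × 26% × 12% = 0.615264% of Silverbay Manufacturing Inc.
Chain via Highfield Capital LLC → Cobalt Industries Corp. → Pinebrook Mining NL (R2): 62% × 33% × 81% × 22% = 3.645972% of Silverbay Manufacturing Inc.
Aggregating (R1): 0.615264% + 3.645972% = 4.261236%.

4.261236%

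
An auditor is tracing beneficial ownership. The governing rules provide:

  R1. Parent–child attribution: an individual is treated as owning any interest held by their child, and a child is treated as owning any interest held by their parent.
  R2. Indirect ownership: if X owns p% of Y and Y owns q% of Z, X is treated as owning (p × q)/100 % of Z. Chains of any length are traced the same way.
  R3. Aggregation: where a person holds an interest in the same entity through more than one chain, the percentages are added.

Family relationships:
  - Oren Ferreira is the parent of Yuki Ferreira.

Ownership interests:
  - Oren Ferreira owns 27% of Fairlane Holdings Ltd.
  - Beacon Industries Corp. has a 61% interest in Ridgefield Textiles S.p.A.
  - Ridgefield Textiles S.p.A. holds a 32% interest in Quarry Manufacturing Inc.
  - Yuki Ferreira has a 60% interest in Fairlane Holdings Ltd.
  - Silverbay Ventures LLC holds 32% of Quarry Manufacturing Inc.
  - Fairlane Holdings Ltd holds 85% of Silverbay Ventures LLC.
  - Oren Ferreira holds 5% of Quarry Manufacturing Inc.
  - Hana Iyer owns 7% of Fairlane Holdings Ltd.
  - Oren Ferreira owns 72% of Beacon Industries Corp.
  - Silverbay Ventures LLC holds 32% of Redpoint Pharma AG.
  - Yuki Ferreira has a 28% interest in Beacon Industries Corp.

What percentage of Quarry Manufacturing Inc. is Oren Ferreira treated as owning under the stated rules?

48.184%

By parent–child attribution (R1), Oren Ferreira is treated as also owning Yuki Ferreira's interest in Fairlane Holdings Ltd, giving 27% + 60% = 87%.
By parent–child attribution (R1), Oren Ferreira is treated as also owning Yuki Ferreira's interest in Beacon Industries Corp, giving 72% + 28% = 100%.
Chain via Fairlane Holdings Ltd → Silverbay Ventures LLC (R2): 87% × 85% × 32% = 23.664% of Quarry Manufacturing Inc.
Chain via Beacon Industries Corp. → Ridgefield Textiles S.p.A. (R2): 100% × 61% × 32% = 19.52% of Quarry Manufacturing Inc.
Direct interest in Quarry Manufacturing Inc: 5%.
Aggregating (R3): 23.664% + 19.52% + 5% = 48.184%.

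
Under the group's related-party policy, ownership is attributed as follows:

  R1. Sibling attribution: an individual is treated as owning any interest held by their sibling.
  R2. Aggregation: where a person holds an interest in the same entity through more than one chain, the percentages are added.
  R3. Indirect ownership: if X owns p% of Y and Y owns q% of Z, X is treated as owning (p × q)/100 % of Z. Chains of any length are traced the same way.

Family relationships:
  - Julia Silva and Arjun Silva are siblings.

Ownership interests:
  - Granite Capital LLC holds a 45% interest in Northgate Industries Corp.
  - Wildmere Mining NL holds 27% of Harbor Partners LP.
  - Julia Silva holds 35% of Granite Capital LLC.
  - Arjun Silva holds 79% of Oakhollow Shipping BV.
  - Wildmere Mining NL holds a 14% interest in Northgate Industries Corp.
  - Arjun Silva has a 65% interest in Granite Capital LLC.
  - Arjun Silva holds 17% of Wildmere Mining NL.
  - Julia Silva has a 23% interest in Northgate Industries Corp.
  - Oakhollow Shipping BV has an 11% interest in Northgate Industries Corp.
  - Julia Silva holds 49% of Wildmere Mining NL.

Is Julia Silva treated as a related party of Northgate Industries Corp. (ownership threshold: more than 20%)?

By sibling attribution (R1), Julia Silva is treated as also owning Arjun Silva's interest in Wildmere Mining NL, giving 49% + 17% = 66%.
By sibling attribution (R1), Julia Silva is treated as also owning Arjun Silva's interest in Granite Capital LLC, giving 35% + 65% = 100%.
By sibling attribution (R1), Julia Silva is treated as owning Arjun Silva's 79% interest in Oakhollow Shipping BV.
Chain via Wildmere Mining NL (R3): 66% × 14% = 9.24% of Northgate Industries Corp.
Chain via Granite Capital LLC (R3): 100% × 45% = 45% of Northgate Industries Corp.
Direct interest in Northgate Industries Corp: 23%.
Chain via Oakhollow Shipping BV (R3): 79% × 11% = 8.69% of Northgate Industries Corp.
Aggregating (R2): 9.24% + 45% + 23% + 8.69% = 85.93%.
85.93% exceeds the 20% threshold, so Julia is a related party to Northgate Industries Corp.

Yes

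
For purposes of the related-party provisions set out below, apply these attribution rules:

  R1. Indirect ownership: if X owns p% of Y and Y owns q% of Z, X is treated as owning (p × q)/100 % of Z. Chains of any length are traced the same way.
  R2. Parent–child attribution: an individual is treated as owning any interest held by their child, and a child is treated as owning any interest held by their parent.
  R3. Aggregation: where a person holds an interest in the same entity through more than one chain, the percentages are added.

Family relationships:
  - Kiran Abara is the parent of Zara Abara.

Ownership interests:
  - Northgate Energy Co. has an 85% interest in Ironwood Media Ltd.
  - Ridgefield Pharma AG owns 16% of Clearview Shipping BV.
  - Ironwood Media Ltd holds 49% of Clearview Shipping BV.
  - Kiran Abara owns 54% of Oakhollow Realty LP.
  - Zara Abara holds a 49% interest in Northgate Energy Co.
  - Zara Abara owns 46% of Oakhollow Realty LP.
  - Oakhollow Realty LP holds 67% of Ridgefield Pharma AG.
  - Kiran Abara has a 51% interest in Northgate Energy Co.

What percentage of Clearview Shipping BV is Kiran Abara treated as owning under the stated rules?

By parent–child attribution (R2), Kiran Abara is treated as also owning Zara Abara's interest in Northgate Energy Co, giving 51% + 49% = 100%.
By parent–child attribution (R2), Kiran Abara is treated as also owning Zara Abara's interest in Oakhollow Realty LP, giving 54% + 46% = 100%.
Chain via Northgate Energy Co. → Ironwood Media Ltd (R1): 100% × 85% × 49% = 41.65% of Clearview Shipping BV.
Chain via Oakhollow Realty LP → Ridgefield Pharma AG (R1): 100% × 67% × 16% = 10.72% of Clearview Shipping BV.
Aggregating (R3): 41.65% + 10.72% = 52.37%.

52.37%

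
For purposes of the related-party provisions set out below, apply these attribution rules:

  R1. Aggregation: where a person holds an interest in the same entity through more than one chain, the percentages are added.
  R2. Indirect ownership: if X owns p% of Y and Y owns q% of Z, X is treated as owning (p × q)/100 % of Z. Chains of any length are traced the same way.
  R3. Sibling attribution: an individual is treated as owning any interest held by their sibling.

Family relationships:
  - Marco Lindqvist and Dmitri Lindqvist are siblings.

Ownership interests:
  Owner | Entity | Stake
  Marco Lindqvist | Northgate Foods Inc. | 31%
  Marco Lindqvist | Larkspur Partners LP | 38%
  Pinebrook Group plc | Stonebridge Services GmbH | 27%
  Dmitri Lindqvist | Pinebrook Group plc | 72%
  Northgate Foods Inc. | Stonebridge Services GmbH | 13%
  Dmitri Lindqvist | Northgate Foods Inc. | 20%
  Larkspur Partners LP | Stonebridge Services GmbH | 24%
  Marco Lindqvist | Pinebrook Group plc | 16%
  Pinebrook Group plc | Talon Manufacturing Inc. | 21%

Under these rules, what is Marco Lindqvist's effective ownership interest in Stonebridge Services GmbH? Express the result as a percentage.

By sibling attribution (R3), Marco Lindqvist is treated as also owning Dmitri Lindqvist's interest in Northgate Foods Inc, giving 31% + 20% = 51%.
By sibling attribution (R3), Marco Lindqvist is treated as also owning Dmitri Lindqvist's interest in Pinebrook Group plc, giving 16% + 72% = 88%.
Chain via Larkspur Partners LP (R2): 38% × 24% = 9.12% of Stonebridge Services GmbH.
Chain via Northgate Foods Inc. (R2): 51% × 13% = 6.63% of Stonebridge Services GmbH.
Chain via Pinebrook Group plc (R2): 88% × 27% = 23.76% of Stonebridge Services GmbH.
Aggregating (R1): 9.12% + 6.63% + 23.76% = 39.51%.

39.51%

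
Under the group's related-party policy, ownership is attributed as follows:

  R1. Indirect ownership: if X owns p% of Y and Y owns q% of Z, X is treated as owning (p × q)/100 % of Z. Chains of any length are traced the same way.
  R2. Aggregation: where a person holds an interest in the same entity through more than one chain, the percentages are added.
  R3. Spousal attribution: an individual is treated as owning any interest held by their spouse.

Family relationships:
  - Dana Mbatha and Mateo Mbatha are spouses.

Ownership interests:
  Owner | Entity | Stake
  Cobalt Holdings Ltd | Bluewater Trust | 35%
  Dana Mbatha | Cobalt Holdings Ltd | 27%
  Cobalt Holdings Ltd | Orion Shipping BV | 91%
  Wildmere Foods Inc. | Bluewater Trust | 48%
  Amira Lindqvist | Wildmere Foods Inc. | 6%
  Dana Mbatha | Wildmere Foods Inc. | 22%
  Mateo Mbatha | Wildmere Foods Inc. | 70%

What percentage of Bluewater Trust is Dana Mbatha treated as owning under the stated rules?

53.61%

By spousal attribution (R3), Dana Mbatha is treated as also owning Mateo Mbatha's interest in Wildmere Foods Inc, giving 22% + 70% = 92%.
Chain via Cobalt Holdings Ltd (R1): 27% × 35% = 9.45% of Bluewater Trust.
Chain via Wildmere Foods Inc. (R1): 92% × 48% = 44.16% of Bluewater Trust.
Aggregating (R2): 9.45% + 44.16% = 53.61%.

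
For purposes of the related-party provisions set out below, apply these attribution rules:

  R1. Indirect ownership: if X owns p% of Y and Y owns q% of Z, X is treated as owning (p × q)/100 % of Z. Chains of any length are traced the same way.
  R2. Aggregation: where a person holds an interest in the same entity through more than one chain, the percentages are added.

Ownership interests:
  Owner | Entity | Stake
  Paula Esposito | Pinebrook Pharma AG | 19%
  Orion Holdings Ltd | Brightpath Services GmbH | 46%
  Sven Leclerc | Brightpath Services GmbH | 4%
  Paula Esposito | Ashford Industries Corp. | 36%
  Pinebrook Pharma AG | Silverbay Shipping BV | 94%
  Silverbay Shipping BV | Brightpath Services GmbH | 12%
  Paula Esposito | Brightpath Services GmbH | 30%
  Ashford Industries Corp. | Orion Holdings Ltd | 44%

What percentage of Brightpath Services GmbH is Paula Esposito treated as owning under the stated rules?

Chain via Ashford Industries Corp. → Orion Holdings Ltd (R1): 36% × 44% × 46% = 7.2864% of Brightpath Services GmbH.
Chain via Pinebrook Pharma AG → Silverbay Shipping BV (R1): 19% × 94% × 12% = 2.1432% of Brightpath Services GmbH.
Direct interest in Brightpath Services GmbH: 30%.
Aggregating (R2): 7.2864% + 2.1432% + 30% = 39.4296%.

39.4296%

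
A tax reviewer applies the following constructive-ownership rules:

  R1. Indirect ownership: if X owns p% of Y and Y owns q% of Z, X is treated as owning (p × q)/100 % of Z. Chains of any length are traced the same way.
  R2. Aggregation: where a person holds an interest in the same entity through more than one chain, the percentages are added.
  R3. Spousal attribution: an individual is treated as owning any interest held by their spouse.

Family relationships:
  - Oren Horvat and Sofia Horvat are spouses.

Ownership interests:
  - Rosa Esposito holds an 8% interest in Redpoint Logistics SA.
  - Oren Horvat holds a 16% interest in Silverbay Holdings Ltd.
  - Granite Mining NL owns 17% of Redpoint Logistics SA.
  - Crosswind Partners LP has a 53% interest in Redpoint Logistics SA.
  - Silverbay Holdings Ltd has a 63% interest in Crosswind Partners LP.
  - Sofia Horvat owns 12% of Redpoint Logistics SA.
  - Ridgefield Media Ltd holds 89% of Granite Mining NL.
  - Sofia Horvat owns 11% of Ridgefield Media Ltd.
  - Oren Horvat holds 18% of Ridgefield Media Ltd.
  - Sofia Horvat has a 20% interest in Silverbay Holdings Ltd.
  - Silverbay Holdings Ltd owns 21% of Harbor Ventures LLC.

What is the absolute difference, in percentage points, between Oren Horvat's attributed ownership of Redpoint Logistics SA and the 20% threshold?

By spousal attribution (R3), Oren Horvat is treated as also owning Sofia Horvat's interest in Ridgefield Media Ltd, giving 18% + 11% = 29%.
By spousal attribution (R3), Oren Horvat is treated as also owning Sofia Horvat's interest in Silverbay Holdings Ltd, giving 16% + 20% = 36%.
By spousal attribution (R3), Oren Horvat is treated as owning Sofia Horvat's 12% interest in Redpoint Logistics SA.
Chain via Ridgefield Media Ltd → Granite Mining NL (R1): 29% × 89% × 17% = 4.3877% of Redpoint Logistics SA.
Chain via Silverbay Holdings Ltd → Crosswind Partners LP (R1): 36% × 63% × 53% = 12.0204% of Redpoint Logistics SA.
Direct interest in Redpoint Logistics SA: 12%.
Aggregating (R2): 4.3877% + 12.0204% + 12% = 28.4081%.
28.4081% exceeds the 20% threshold by 8.4081 percentage points.

8.4081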